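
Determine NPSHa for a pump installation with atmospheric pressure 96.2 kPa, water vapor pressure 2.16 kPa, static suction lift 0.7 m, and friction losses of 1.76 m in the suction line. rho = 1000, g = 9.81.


NPSHa = p_atm/(rho*g) - z_s - hf_s - p_vap/(rho*g).
p_atm/(rho*g) = 96.2*1000 / (1000*9.81) = 9.806 m.
p_vap/(rho*g) = 2.16*1000 / (1000*9.81) = 0.22 m.
NPSHa = 9.806 - 0.7 - 1.76 - 0.22
      = 7.13 m.

7.13


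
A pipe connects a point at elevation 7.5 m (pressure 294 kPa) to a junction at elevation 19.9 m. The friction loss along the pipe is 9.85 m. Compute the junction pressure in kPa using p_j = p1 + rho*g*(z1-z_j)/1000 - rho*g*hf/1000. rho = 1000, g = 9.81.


Junction pressure: p_j = p1 + rho*g*(z1 - z_j)/1000 - rho*g*hf/1000.
Elevation term = 1000*9.81*(7.5 - 19.9)/1000 = -121.644 kPa.
Friction term = 1000*9.81*9.85/1000 = 96.629 kPa.
p_j = 294 + -121.644 - 96.629 = 75.73 kPa.

75.73


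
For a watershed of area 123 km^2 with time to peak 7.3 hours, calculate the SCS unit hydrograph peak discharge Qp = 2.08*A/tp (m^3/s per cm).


SCS formula: Qp = 2.08 * A / tp.
Qp = 2.08 * 123 / 7.3
   = 255.84 / 7.3
   = 35.05 m^3/s per cm.

35.05


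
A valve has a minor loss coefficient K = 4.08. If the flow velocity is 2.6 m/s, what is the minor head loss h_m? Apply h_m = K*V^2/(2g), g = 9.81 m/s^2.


Minor loss formula: h_m = K * V^2/(2g).
V^2 = 2.6^2 = 6.76.
V^2/(2g) = 6.76 / 19.62 = 0.3445 m.
h_m = 4.08 * 0.3445 = 1.4057 m.

1.4057


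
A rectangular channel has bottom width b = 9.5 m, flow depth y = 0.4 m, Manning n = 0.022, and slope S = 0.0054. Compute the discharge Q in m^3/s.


For a rectangular channel, the cross-sectional area A = b * y = 9.5 * 0.4 = 3.8 m^2.
The wetted perimeter P = b + 2y = 9.5 + 2*0.4 = 10.3 m.
Hydraulic radius R = A/P = 3.8/10.3 = 0.3689 m.
Velocity V = (1/n)*R^(2/3)*S^(1/2) = (1/0.022)*0.3689^(2/3)*0.0054^(1/2) = 1.7182 m/s.
Discharge Q = A * V = 3.8 * 1.7182 = 6.529 m^3/s.

6.529


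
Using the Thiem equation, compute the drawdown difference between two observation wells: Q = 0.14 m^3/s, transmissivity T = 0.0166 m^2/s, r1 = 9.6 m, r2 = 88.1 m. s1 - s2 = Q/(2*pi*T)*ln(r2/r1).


Thiem equation: s1 - s2 = Q/(2*pi*T) * ln(r2/r1).
ln(r2/r1) = ln(88.1/9.6) = 2.2167.
Q/(2*pi*T) = 0.14 / (2*pi*0.0166) = 0.14 / 0.1043 = 1.3423.
s1 - s2 = 1.3423 * 2.2167 = 2.9754 m.

2.9754


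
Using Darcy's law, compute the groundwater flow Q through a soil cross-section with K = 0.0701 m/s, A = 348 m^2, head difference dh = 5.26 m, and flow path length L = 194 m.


Darcy's law: Q = K * A * i, where i = dh/L.
Hydraulic gradient i = 5.26 / 194 = 0.027113.
Q = 0.0701 * 348 * 0.027113
  = 0.6614 m^3/s.

0.6614


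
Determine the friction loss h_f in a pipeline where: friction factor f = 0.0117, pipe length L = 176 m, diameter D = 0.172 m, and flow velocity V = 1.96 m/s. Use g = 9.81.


Darcy-Weisbach equation: h_f = f * (L/D) * V^2/(2g).
f * L/D = 0.0117 * 176/0.172 = 11.9721.
V^2/(2g) = 1.96^2 / (2*9.81) = 3.8416 / 19.62 = 0.1958 m.
h_f = 11.9721 * 0.1958 = 2.344 m.

2.344


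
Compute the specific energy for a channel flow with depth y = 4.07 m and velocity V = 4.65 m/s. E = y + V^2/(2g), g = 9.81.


Specific energy E = y + V^2/(2g).
Velocity head = V^2/(2g) = 4.65^2 / (2*9.81) = 21.6225 / 19.62 = 1.1021 m.
E = 4.07 + 1.1021 = 5.1721 m.

5.1721


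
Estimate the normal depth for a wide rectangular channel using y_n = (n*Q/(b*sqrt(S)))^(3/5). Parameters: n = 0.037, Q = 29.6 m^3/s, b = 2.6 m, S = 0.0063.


We use the wide-channel approximation y_n = (n*Q/(b*sqrt(S)))^(3/5).
sqrt(S) = sqrt(0.0063) = 0.079373.
Numerator: n*Q = 0.037 * 29.6 = 1.0952.
Denominator: b*sqrt(S) = 2.6 * 0.079373 = 0.20637.
arg = 5.307.
y_n = 5.307^(3/5) = 2.7221 m.

2.7221


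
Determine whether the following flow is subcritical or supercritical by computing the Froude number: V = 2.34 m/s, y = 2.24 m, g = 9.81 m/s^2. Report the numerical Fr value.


The Froude number is defined as Fr = V / sqrt(g*y).
g*y = 9.81 * 2.24 = 21.9744.
sqrt(g*y) = sqrt(21.9744) = 4.6877.
Fr = 2.34 / 4.6877 = 0.4992.
Since Fr < 1, the flow is subcritical.

0.4992


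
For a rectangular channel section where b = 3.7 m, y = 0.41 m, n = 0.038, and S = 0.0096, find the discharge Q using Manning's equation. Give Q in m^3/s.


For a rectangular channel, the cross-sectional area A = b * y = 3.7 * 0.41 = 1.52 m^2.
The wetted perimeter P = b + 2y = 3.7 + 2*0.41 = 4.52 m.
Hydraulic radius R = A/P = 1.52/4.52 = 0.3356 m.
Velocity V = (1/n)*R^(2/3)*S^(1/2) = (1/0.038)*0.3356^(2/3)*0.0096^(1/2) = 1.2452 m/s.
Discharge Q = A * V = 1.52 * 1.2452 = 1.889 m^3/s.

1.889


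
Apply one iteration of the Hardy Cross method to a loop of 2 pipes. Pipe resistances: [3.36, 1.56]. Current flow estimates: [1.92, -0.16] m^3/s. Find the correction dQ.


Numerator terms (r*Q*|Q|): 3.36*1.92*|1.92| = 12.3863; 1.56*-0.16*|-0.16| = -0.0399.
Sum of numerator = 12.3464.
Denominator terms (r*|Q|): 3.36*|1.92| = 6.4512; 1.56*|-0.16| = 0.2496.
2 * sum of denominator = 2 * 6.7008 = 13.4016.
dQ = -12.3464 / 13.4016 = -0.9213 m^3/s.

-0.9213


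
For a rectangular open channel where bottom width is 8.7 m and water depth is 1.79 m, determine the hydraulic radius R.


For a rectangular section:
Flow area A = b * y = 8.7 * 1.79 = 15.57 m^2.
Wetted perimeter P = b + 2y = 8.7 + 2*1.79 = 12.28 m.
Hydraulic radius R = A/P = 15.57 / 12.28 = 1.2682 m.

1.2682


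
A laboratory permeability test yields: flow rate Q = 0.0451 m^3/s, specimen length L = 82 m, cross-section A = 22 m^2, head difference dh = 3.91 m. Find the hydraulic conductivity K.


From K = Q*L / (A*dh):
Numerator: Q*L = 0.0451 * 82 = 3.6982.
Denominator: A*dh = 22 * 3.91 = 86.02.
K = 3.6982 / 86.02 = 0.042992 m/s.

0.042992


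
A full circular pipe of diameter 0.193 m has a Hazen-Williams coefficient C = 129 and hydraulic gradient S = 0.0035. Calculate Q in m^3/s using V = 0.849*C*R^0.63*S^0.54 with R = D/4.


For a full circular pipe, R = D/4 = 0.193/4 = 0.0483 m.
V = 0.849 * 129 * 0.0483^0.63 * 0.0035^0.54
  = 0.849 * 129 * 0.148116 * 0.047184
  = 0.7654 m/s.
Pipe area A = pi*D^2/4 = pi*0.193^2/4 = 0.0293 m^2.
Q = A * V = 0.0293 * 0.7654 = 0.0224 m^3/s.

0.0224


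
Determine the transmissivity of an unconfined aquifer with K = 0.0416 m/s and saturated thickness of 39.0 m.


Transmissivity is defined as T = K * h.
T = 0.0416 * 39.0
  = 1.6224 m^2/s.

1.6224


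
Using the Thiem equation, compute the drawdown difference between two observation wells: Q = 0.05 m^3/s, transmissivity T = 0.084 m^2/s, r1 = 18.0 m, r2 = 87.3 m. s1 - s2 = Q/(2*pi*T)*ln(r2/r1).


Thiem equation: s1 - s2 = Q/(2*pi*T) * ln(r2/r1).
ln(r2/r1) = ln(87.3/18.0) = 1.579.
Q/(2*pi*T) = 0.05 / (2*pi*0.084) = 0.05 / 0.5278 = 0.0947.
s1 - s2 = 0.0947 * 1.579 = 0.1496 m.

0.1496


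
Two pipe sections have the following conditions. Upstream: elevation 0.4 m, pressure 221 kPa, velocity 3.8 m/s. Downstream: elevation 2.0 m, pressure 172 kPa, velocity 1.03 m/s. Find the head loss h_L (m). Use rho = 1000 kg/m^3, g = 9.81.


Total head at each section: H = z + p/(rho*g) + V^2/(2g).
H1 = 0.4 + 221*1000/(1000*9.81) + 3.8^2/(2*9.81)
   = 0.4 + 22.528 + 0.736
   = 23.664 m.
H2 = 2.0 + 172*1000/(1000*9.81) + 1.03^2/(2*9.81)
   = 2.0 + 17.533 + 0.0541
   = 19.587 m.
h_L = H1 - H2 = 23.664 - 19.587 = 4.077 m.

4.077


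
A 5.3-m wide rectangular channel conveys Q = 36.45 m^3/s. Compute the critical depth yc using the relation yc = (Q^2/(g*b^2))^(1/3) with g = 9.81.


Using yc = (Q^2 / (g * b^2))^(1/3):
Q^2 = 36.45^2 = 1328.6.
g * b^2 = 9.81 * 5.3^2 = 9.81 * 28.09 = 275.56.
Q^2 / (g*b^2) = 1328.6 / 275.56 = 4.8215.
yc = 4.8215^(1/3) = 1.6894 m.

1.6894


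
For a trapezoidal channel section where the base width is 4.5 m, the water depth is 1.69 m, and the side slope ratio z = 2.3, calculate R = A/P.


For a trapezoidal section with side slope z:
A = (b + z*y)*y = (4.5 + 2.3*1.69)*1.69 = 14.174 m^2.
P = b + 2*y*sqrt(1 + z^2) = 4.5 + 2*1.69*sqrt(1 + 2.3^2) = 12.977 m.
R = A/P = 14.174 / 12.977 = 1.0922 m.

1.0922


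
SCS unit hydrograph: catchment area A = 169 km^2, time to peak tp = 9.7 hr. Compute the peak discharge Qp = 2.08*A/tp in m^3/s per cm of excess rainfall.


SCS formula: Qp = 2.08 * A / tp.
Qp = 2.08 * 169 / 9.7
   = 351.52 / 9.7
   = 36.24 m^3/s per cm.

36.24


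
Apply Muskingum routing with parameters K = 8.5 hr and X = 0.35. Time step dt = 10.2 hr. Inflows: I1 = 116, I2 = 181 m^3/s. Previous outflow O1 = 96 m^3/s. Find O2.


Muskingum coefficients:
denom = 2*K*(1-X) + dt = 2*8.5*(1-0.35) + 10.2 = 21.25.
C0 = (dt - 2*K*X)/denom = (10.2 - 2*8.5*0.35)/21.25 = 0.2.
C1 = (dt + 2*K*X)/denom = (10.2 + 2*8.5*0.35)/21.25 = 0.76.
C2 = (2*K*(1-X) - dt)/denom = 0.04.
O2 = C0*I2 + C1*I1 + C2*O1
   = 0.2*181 + 0.76*116 + 0.04*96
   = 128.2 m^3/s.

128.2


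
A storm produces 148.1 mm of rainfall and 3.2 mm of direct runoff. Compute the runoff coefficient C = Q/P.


The runoff coefficient C = runoff depth / rainfall depth.
C = 3.2 / 148.1
  = 0.0216.

0.0216


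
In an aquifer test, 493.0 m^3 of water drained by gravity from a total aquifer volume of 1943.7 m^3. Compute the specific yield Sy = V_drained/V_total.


Specific yield Sy = Volume drained / Total volume.
Sy = 493.0 / 1943.7
   = 0.2536.

0.2536


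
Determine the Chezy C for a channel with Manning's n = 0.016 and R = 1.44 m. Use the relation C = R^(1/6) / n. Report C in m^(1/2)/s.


The Chezy coefficient relates to Manning's n through C = R^(1/6) / n.
R^(1/6) = 1.44^(1/6) = 1.062659.
C = 1.062659 / 0.016 = 66.42 m^(1/2)/s.

66.42


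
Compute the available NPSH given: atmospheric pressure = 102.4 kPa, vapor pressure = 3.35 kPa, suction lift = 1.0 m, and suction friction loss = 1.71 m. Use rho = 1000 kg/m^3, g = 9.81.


NPSHa = p_atm/(rho*g) - z_s - hf_s - p_vap/(rho*g).
p_atm/(rho*g) = 102.4*1000 / (1000*9.81) = 10.438 m.
p_vap/(rho*g) = 3.35*1000 / (1000*9.81) = 0.341 m.
NPSHa = 10.438 - 1.0 - 1.71 - 0.341
      = 7.39 m.

7.39


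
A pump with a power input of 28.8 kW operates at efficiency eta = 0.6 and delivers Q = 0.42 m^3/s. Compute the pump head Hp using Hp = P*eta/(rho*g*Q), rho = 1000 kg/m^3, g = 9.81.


Pump head formula: Hp = P * eta / (rho * g * Q).
Numerator: P * eta = 28.8 * 1000 * 0.6 = 17280.0 W.
Denominator: rho * g * Q = 1000 * 9.81 * 0.42 = 4120.2.
Hp = 17280.0 / 4120.2 = 4.19 m.

4.19


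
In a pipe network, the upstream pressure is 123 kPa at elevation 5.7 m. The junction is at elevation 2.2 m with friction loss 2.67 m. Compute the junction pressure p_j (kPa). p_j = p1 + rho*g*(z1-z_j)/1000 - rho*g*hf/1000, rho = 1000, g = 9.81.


Junction pressure: p_j = p1 + rho*g*(z1 - z_j)/1000 - rho*g*hf/1000.
Elevation term = 1000*9.81*(5.7 - 2.2)/1000 = 34.335 kPa.
Friction term = 1000*9.81*2.67/1000 = 26.193 kPa.
p_j = 123 + 34.335 - 26.193 = 131.14 kPa.

131.14


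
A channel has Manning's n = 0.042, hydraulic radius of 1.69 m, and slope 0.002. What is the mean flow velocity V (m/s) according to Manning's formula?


Manning's equation gives V = (1/n) * R^(2/3) * S^(1/2).
First, compute R^(2/3) = 1.69^(2/3) = 1.4188.
Next, S^(1/2) = 0.002^(1/2) = 0.044721.
Then 1/n = 1/0.042 = 23.81.
V = 23.81 * 1.4188 * 0.044721 = 1.5107 m/s.

1.5107


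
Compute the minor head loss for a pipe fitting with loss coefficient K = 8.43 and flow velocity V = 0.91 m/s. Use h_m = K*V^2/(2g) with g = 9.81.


Minor loss formula: h_m = K * V^2/(2g).
V^2 = 0.91^2 = 0.8281.
V^2/(2g) = 0.8281 / 19.62 = 0.0422 m.
h_m = 8.43 * 0.0422 = 0.3558 m.

0.3558


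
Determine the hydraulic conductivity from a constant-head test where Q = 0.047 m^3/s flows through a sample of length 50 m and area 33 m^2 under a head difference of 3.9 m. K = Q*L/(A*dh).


From K = Q*L / (A*dh):
Numerator: Q*L = 0.047 * 50 = 2.35.
Denominator: A*dh = 33 * 3.9 = 128.7.
K = 2.35 / 128.7 = 0.01826 m/s.

0.01826


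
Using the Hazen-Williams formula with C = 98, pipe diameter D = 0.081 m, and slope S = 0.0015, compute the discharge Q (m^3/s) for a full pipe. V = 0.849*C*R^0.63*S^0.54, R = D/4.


For a full circular pipe, R = D/4 = 0.081/4 = 0.0203 m.
V = 0.849 * 98 * 0.0203^0.63 * 0.0015^0.54
  = 0.849 * 98 * 0.085713 * 0.02986
  = 0.2129 m/s.
Pipe area A = pi*D^2/4 = pi*0.081^2/4 = 0.0052 m^2.
Q = A * V = 0.0052 * 0.2129 = 0.0011 m^3/s.

0.0011


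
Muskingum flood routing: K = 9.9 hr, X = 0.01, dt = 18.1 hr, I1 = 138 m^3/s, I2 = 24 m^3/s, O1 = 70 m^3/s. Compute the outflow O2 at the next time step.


Muskingum coefficients:
denom = 2*K*(1-X) + dt = 2*9.9*(1-0.01) + 18.1 = 37.702.
C0 = (dt - 2*K*X)/denom = (18.1 - 2*9.9*0.01)/37.702 = 0.4748.
C1 = (dt + 2*K*X)/denom = (18.1 + 2*9.9*0.01)/37.702 = 0.4853.
C2 = (2*K*(1-X) - dt)/denom = 0.0398.
O2 = C0*I2 + C1*I1 + C2*O1
   = 0.4748*24 + 0.4853*138 + 0.0398*70
   = 81.16 m^3/s.

81.16


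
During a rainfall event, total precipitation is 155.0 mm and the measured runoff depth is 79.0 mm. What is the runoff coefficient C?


The runoff coefficient C = runoff depth / rainfall depth.
C = 79.0 / 155.0
  = 0.5097.

0.5097


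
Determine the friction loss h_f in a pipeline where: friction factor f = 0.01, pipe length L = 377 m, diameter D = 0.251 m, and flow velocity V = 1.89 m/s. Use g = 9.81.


Darcy-Weisbach equation: h_f = f * (L/D) * V^2/(2g).
f * L/D = 0.01 * 377/0.251 = 15.0199.
V^2/(2g) = 1.89^2 / (2*9.81) = 3.5721 / 19.62 = 0.1821 m.
h_f = 15.0199 * 0.1821 = 2.735 m.

2.735


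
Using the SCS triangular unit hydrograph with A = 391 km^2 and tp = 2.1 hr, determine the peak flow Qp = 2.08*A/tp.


SCS formula: Qp = 2.08 * A / tp.
Qp = 2.08 * 391 / 2.1
   = 813.28 / 2.1
   = 387.28 m^3/s per cm.

387.28


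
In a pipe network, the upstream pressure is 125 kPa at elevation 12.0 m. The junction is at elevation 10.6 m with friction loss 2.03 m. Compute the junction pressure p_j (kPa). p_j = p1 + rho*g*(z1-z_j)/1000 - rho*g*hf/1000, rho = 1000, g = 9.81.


Junction pressure: p_j = p1 + rho*g*(z1 - z_j)/1000 - rho*g*hf/1000.
Elevation term = 1000*9.81*(12.0 - 10.6)/1000 = 13.734 kPa.
Friction term = 1000*9.81*2.03/1000 = 19.914 kPa.
p_j = 125 + 13.734 - 19.914 = 118.82 kPa.

118.82


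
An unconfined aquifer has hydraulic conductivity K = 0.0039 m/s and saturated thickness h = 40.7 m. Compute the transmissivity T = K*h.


Transmissivity is defined as T = K * h.
T = 0.0039 * 40.7
  = 0.1587 m^2/s.

0.1587


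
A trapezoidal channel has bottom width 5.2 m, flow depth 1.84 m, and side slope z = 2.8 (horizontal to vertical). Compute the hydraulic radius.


For a trapezoidal section with side slope z:
A = (b + z*y)*y = (5.2 + 2.8*1.84)*1.84 = 19.048 m^2.
P = b + 2*y*sqrt(1 + z^2) = 5.2 + 2*1.84*sqrt(1 + 2.8^2) = 16.141 m.
R = A/P = 19.048 / 16.141 = 1.18 m.

1.18


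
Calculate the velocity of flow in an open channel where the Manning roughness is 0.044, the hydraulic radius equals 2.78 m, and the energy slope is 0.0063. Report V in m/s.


Manning's equation gives V = (1/n) * R^(2/3) * S^(1/2).
First, compute R^(2/3) = 2.78^(2/3) = 1.9771.
Next, S^(1/2) = 0.0063^(1/2) = 0.079373.
Then 1/n = 1/0.044 = 22.73.
V = 22.73 * 1.9771 * 0.079373 = 3.5665 m/s.

3.5665


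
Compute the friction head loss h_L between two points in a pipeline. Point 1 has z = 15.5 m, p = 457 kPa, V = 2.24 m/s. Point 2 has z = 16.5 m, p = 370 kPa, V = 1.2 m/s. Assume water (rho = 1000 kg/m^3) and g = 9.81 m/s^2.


Total head at each section: H = z + p/(rho*g) + V^2/(2g).
H1 = 15.5 + 457*1000/(1000*9.81) + 2.24^2/(2*9.81)
   = 15.5 + 46.585 + 0.2557
   = 62.341 m.
H2 = 16.5 + 370*1000/(1000*9.81) + 1.2^2/(2*9.81)
   = 16.5 + 37.717 + 0.0734
   = 54.29 m.
h_L = H1 - H2 = 62.341 - 54.29 = 8.051 m.

8.051


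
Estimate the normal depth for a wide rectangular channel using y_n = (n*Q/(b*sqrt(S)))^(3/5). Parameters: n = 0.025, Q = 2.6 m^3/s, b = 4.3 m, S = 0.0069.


We use the wide-channel approximation y_n = (n*Q/(b*sqrt(S)))^(3/5).
sqrt(S) = sqrt(0.0069) = 0.083066.
Numerator: n*Q = 0.025 * 2.6 = 0.065.
Denominator: b*sqrt(S) = 4.3 * 0.083066 = 0.357184.
arg = 0.182.
y_n = 0.182^(3/5) = 0.3598 m.

0.3598


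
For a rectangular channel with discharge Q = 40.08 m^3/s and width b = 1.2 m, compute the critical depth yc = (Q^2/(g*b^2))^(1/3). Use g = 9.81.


Using yc = (Q^2 / (g * b^2))^(1/3):
Q^2 = 40.08^2 = 1606.41.
g * b^2 = 9.81 * 1.2^2 = 9.81 * 1.44 = 14.13.
Q^2 / (g*b^2) = 1606.41 / 14.13 = 113.6879.
yc = 113.6879^(1/3) = 4.8448 m.

4.8448


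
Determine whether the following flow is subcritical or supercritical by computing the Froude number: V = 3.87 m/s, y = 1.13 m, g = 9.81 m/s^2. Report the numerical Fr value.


The Froude number is defined as Fr = V / sqrt(g*y).
g*y = 9.81 * 1.13 = 11.0853.
sqrt(g*y) = sqrt(11.0853) = 3.3295.
Fr = 3.87 / 3.3295 = 1.1624.
Since Fr > 1, the flow is supercritical.

1.1624


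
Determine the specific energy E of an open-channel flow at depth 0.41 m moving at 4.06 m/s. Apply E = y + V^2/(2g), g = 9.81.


Specific energy E = y + V^2/(2g).
Velocity head = V^2/(2g) = 4.06^2 / (2*9.81) = 16.4836 / 19.62 = 0.8401 m.
E = 0.41 + 0.8401 = 1.2501 m.

1.2501


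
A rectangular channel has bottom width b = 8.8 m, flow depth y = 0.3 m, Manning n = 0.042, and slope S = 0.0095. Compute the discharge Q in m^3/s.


For a rectangular channel, the cross-sectional area A = b * y = 8.8 * 0.3 = 2.64 m^2.
The wetted perimeter P = b + 2y = 8.8 + 2*0.3 = 9.4 m.
Hydraulic radius R = A/P = 2.64/9.4 = 0.2809 m.
Velocity V = (1/n)*R^(2/3)*S^(1/2) = (1/0.042)*0.2809^(2/3)*0.0095^(1/2) = 0.9952 m/s.
Discharge Q = A * V = 2.64 * 0.9952 = 2.627 m^3/s.

2.627


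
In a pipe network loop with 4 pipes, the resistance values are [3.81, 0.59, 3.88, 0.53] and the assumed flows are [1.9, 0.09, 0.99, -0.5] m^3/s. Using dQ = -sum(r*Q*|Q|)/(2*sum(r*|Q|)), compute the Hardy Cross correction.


Numerator terms (r*Q*|Q|): 3.81*1.9*|1.9| = 13.7541; 0.59*0.09*|0.09| = 0.0048; 3.88*0.99*|0.99| = 3.8028; 0.53*-0.5*|-0.5| = -0.1325.
Sum of numerator = 17.4292.
Denominator terms (r*|Q|): 3.81*|1.9| = 7.239; 0.59*|0.09| = 0.0531; 3.88*|0.99| = 3.8412; 0.53*|-0.5| = 0.265.
2 * sum of denominator = 2 * 11.3983 = 22.7966.
dQ = -17.4292 / 22.7966 = -0.7646 m^3/s.

-0.7646


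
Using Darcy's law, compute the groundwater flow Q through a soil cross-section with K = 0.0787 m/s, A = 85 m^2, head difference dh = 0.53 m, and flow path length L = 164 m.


Darcy's law: Q = K * A * i, where i = dh/L.
Hydraulic gradient i = 0.53 / 164 = 0.003232.
Q = 0.0787 * 85 * 0.003232
  = 0.0216 m^3/s.

0.0216


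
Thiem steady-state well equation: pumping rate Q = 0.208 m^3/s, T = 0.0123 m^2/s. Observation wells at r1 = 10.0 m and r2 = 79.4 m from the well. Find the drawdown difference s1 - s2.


Thiem equation: s1 - s2 = Q/(2*pi*T) * ln(r2/r1).
ln(r2/r1) = ln(79.4/10.0) = 2.0719.
Q/(2*pi*T) = 0.208 / (2*pi*0.0123) = 0.208 / 0.0773 = 2.6914.
s1 - s2 = 2.6914 * 2.0719 = 5.5763 m.

5.5763


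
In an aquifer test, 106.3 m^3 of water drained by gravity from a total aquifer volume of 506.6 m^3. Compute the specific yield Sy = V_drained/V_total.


Specific yield Sy = Volume drained / Total volume.
Sy = 106.3 / 506.6
   = 0.2098.

0.2098


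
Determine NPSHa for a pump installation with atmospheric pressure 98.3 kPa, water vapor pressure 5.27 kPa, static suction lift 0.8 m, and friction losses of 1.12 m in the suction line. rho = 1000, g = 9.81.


NPSHa = p_atm/(rho*g) - z_s - hf_s - p_vap/(rho*g).
p_atm/(rho*g) = 98.3*1000 / (1000*9.81) = 10.02 m.
p_vap/(rho*g) = 5.27*1000 / (1000*9.81) = 0.537 m.
NPSHa = 10.02 - 0.8 - 1.12 - 0.537
      = 7.56 m.

7.56


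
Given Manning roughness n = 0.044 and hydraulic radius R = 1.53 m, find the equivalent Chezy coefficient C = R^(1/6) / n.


The Chezy coefficient relates to Manning's n through C = R^(1/6) / n.
R^(1/6) = 1.53^(1/6) = 1.07345.
C = 1.07345 / 0.044 = 24.4 m^(1/2)/s.

24.4


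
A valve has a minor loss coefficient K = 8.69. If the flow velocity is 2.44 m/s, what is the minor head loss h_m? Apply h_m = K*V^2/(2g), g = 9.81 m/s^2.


Minor loss formula: h_m = K * V^2/(2g).
V^2 = 2.44^2 = 5.9536.
V^2/(2g) = 5.9536 / 19.62 = 0.3034 m.
h_m = 8.69 * 0.3034 = 2.6369 m.

2.6369


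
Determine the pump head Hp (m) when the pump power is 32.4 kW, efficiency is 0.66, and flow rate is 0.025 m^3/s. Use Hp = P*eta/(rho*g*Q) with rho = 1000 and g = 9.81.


Pump head formula: Hp = P * eta / (rho * g * Q).
Numerator: P * eta = 32.4 * 1000 * 0.66 = 21384.0 W.
Denominator: rho * g * Q = 1000 * 9.81 * 0.025 = 245.25.
Hp = 21384.0 / 245.25 = 87.19 m.

87.19


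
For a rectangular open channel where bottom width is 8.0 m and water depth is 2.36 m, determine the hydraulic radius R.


For a rectangular section:
Flow area A = b * y = 8.0 * 2.36 = 18.88 m^2.
Wetted perimeter P = b + 2y = 8.0 + 2*2.36 = 12.72 m.
Hydraulic radius R = A/P = 18.88 / 12.72 = 1.4843 m.

1.4843


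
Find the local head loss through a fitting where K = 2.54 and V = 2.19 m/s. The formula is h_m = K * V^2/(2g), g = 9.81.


Minor loss formula: h_m = K * V^2/(2g).
V^2 = 2.19^2 = 4.7961.
V^2/(2g) = 4.7961 / 19.62 = 0.2444 m.
h_m = 2.54 * 0.2444 = 0.6209 m.

0.6209


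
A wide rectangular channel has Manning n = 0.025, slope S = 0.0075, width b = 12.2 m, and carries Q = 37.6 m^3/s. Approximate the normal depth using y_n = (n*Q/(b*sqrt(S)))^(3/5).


We use the wide-channel approximation y_n = (n*Q/(b*sqrt(S)))^(3/5).
sqrt(S) = sqrt(0.0075) = 0.086603.
Numerator: n*Q = 0.025 * 37.6 = 0.94.
Denominator: b*sqrt(S) = 12.2 * 0.086603 = 1.056557.
arg = 0.8897.
y_n = 0.8897^(3/5) = 0.9323 m.

0.9323


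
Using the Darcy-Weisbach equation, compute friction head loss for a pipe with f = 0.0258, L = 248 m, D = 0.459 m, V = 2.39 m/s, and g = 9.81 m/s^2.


Darcy-Weisbach equation: h_f = f * (L/D) * V^2/(2g).
f * L/D = 0.0258 * 248/0.459 = 13.9399.
V^2/(2g) = 2.39^2 / (2*9.81) = 5.7121 / 19.62 = 0.2911 m.
h_f = 13.9399 * 0.2911 = 4.058 m.

4.058


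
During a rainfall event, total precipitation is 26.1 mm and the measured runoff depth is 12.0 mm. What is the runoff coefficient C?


The runoff coefficient C = runoff depth / rainfall depth.
C = 12.0 / 26.1
  = 0.4598.

0.4598


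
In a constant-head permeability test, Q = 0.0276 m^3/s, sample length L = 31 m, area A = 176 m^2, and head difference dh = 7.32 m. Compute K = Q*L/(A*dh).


From K = Q*L / (A*dh):
Numerator: Q*L = 0.0276 * 31 = 0.8556.
Denominator: A*dh = 176 * 7.32 = 1288.32.
K = 0.8556 / 1288.32 = 0.000664 m/s.

0.000664


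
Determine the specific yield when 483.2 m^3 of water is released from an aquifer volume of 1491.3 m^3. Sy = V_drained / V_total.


Specific yield Sy = Volume drained / Total volume.
Sy = 483.2 / 1491.3
   = 0.324.

0.324


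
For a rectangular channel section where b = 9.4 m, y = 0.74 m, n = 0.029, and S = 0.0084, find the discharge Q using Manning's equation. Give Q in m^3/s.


For a rectangular channel, the cross-sectional area A = b * y = 9.4 * 0.74 = 6.96 m^2.
The wetted perimeter P = b + 2y = 9.4 + 2*0.74 = 10.88 m.
Hydraulic radius R = A/P = 6.96/10.88 = 0.6393 m.
Velocity V = (1/n)*R^(2/3)*S^(1/2) = (1/0.029)*0.6393^(2/3)*0.0084^(1/2) = 2.3455 m/s.
Discharge Q = A * V = 6.96 * 2.3455 = 16.315 m^3/s.

16.315


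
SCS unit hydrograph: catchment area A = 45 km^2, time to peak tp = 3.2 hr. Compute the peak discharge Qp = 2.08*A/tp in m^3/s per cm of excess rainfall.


SCS formula: Qp = 2.08 * A / tp.
Qp = 2.08 * 45 / 3.2
   = 93.6 / 3.2
   = 29.25 m^3/s per cm.

29.25


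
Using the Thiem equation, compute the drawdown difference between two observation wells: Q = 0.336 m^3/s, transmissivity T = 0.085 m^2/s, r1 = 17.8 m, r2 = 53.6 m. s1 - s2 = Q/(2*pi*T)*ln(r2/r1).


Thiem equation: s1 - s2 = Q/(2*pi*T) * ln(r2/r1).
ln(r2/r1) = ln(53.6/17.8) = 1.1024.
Q/(2*pi*T) = 0.336 / (2*pi*0.085) = 0.336 / 0.5341 = 0.6291.
s1 - s2 = 0.6291 * 1.1024 = 0.6935 m.

0.6935


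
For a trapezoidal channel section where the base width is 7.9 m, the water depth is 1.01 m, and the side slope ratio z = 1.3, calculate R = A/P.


For a trapezoidal section with side slope z:
A = (b + z*y)*y = (7.9 + 1.3*1.01)*1.01 = 9.305 m^2.
P = b + 2*y*sqrt(1 + z^2) = 7.9 + 2*1.01*sqrt(1 + 1.3^2) = 11.213 m.
R = A/P = 9.305 / 11.213 = 0.8298 m.

0.8298


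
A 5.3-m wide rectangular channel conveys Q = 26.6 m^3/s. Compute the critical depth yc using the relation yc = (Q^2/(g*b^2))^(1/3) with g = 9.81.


Using yc = (Q^2 / (g * b^2))^(1/3):
Q^2 = 26.6^2 = 707.56.
g * b^2 = 9.81 * 5.3^2 = 9.81 * 28.09 = 275.56.
Q^2 / (g*b^2) = 707.56 / 275.56 = 2.5677.
yc = 2.5677^(1/3) = 1.3693 m.

1.3693


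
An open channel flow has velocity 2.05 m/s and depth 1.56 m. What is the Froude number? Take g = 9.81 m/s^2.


The Froude number is defined as Fr = V / sqrt(g*y).
g*y = 9.81 * 1.56 = 15.3036.
sqrt(g*y) = sqrt(15.3036) = 3.912.
Fr = 2.05 / 3.912 = 0.524.

0.524


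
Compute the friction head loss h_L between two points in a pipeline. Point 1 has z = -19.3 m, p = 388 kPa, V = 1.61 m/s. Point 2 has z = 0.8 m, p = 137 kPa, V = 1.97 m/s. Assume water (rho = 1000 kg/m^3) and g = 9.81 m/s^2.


Total head at each section: H = z + p/(rho*g) + V^2/(2g).
H1 = -19.3 + 388*1000/(1000*9.81) + 1.61^2/(2*9.81)
   = -19.3 + 39.551 + 0.1321
   = 20.384 m.
H2 = 0.8 + 137*1000/(1000*9.81) + 1.97^2/(2*9.81)
   = 0.8 + 13.965 + 0.1978
   = 14.963 m.
h_L = H1 - H2 = 20.384 - 14.963 = 5.42 m.

5.42


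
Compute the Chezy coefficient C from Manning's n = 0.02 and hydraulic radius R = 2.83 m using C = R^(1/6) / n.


The Chezy coefficient relates to Manning's n through C = R^(1/6) / n.
R^(1/6) = 2.83^(1/6) = 1.189317.
C = 1.189317 / 0.02 = 59.47 m^(1/2)/s.

59.47


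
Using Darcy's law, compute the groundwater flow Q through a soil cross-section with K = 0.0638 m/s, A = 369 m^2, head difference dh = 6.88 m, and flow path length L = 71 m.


Darcy's law: Q = K * A * i, where i = dh/L.
Hydraulic gradient i = 6.88 / 71 = 0.096901.
Q = 0.0638 * 369 * 0.096901
  = 2.2813 m^3/s.

2.2813


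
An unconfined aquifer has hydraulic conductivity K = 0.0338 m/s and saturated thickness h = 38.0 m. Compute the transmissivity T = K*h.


Transmissivity is defined as T = K * h.
T = 0.0338 * 38.0
  = 1.2844 m^2/s.

1.2844


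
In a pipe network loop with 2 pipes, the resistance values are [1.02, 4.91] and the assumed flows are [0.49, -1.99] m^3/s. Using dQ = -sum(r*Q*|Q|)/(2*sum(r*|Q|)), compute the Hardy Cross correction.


Numerator terms (r*Q*|Q|): 1.02*0.49*|0.49| = 0.2449; 4.91*-1.99*|-1.99| = -19.4441.
Sum of numerator = -19.1992.
Denominator terms (r*|Q|): 1.02*|0.49| = 0.4998; 4.91*|-1.99| = 9.7709.
2 * sum of denominator = 2 * 10.2707 = 20.5414.
dQ = --19.1992 / 20.5414 = 0.9347 m^3/s.

0.9347


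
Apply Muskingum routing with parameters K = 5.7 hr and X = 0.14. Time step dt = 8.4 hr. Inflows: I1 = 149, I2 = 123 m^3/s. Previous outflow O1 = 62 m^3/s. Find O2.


Muskingum coefficients:
denom = 2*K*(1-X) + dt = 2*5.7*(1-0.14) + 8.4 = 18.204.
C0 = (dt - 2*K*X)/denom = (8.4 - 2*5.7*0.14)/18.204 = 0.3738.
C1 = (dt + 2*K*X)/denom = (8.4 + 2*5.7*0.14)/18.204 = 0.5491.
C2 = (2*K*(1-X) - dt)/denom = 0.0771.
O2 = C0*I2 + C1*I1 + C2*O1
   = 0.3738*123 + 0.5491*149 + 0.0771*62
   = 132.57 m^3/s.

132.57


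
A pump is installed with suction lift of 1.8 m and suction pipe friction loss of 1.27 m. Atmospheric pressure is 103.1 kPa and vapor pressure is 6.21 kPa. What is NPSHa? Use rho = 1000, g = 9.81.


NPSHa = p_atm/(rho*g) - z_s - hf_s - p_vap/(rho*g).
p_atm/(rho*g) = 103.1*1000 / (1000*9.81) = 10.51 m.
p_vap/(rho*g) = 6.21*1000 / (1000*9.81) = 0.633 m.
NPSHa = 10.51 - 1.8 - 1.27 - 0.633
      = 6.81 m.

6.81


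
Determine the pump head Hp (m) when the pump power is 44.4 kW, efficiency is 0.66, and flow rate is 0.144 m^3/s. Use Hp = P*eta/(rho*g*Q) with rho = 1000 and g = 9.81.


Pump head formula: Hp = P * eta / (rho * g * Q).
Numerator: P * eta = 44.4 * 1000 * 0.66 = 29304.0 W.
Denominator: rho * g * Q = 1000 * 9.81 * 0.144 = 1412.64.
Hp = 29304.0 / 1412.64 = 20.74 m.

20.74


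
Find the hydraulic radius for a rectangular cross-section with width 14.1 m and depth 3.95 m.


For a rectangular section:
Flow area A = b * y = 14.1 * 3.95 = 55.7 m^2.
Wetted perimeter P = b + 2y = 14.1 + 2*3.95 = 22.0 m.
Hydraulic radius R = A/P = 55.7 / 22.0 = 2.5316 m.

2.5316


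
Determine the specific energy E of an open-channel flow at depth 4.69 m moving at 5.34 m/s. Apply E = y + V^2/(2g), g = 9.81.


Specific energy E = y + V^2/(2g).
Velocity head = V^2/(2g) = 5.34^2 / (2*9.81) = 28.5156 / 19.62 = 1.4534 m.
E = 4.69 + 1.4534 = 6.1434 m.

6.1434


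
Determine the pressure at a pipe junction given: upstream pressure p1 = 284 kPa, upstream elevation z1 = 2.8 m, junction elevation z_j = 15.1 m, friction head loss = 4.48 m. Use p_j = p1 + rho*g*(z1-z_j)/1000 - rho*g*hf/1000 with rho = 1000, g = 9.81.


Junction pressure: p_j = p1 + rho*g*(z1 - z_j)/1000 - rho*g*hf/1000.
Elevation term = 1000*9.81*(2.8 - 15.1)/1000 = -120.663 kPa.
Friction term = 1000*9.81*4.48/1000 = 43.949 kPa.
p_j = 284 + -120.663 - 43.949 = 119.39 kPa.

119.39


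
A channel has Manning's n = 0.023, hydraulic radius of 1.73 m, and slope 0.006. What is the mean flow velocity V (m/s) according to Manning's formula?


Manning's equation gives V = (1/n) * R^(2/3) * S^(1/2).
First, compute R^(2/3) = 1.73^(2/3) = 1.4411.
Next, S^(1/2) = 0.006^(1/2) = 0.07746.
Then 1/n = 1/0.023 = 43.48.
V = 43.48 * 1.4411 * 0.07746 = 4.8534 m/s.

4.8534


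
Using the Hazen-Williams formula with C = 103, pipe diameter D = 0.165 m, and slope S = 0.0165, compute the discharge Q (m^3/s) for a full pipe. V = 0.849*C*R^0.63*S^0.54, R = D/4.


For a full circular pipe, R = D/4 = 0.165/4 = 0.0413 m.
V = 0.849 * 103 * 0.0413^0.63 * 0.0165^0.54
  = 0.849 * 103 * 0.134189 * 0.109004
  = 1.2791 m/s.
Pipe area A = pi*D^2/4 = pi*0.165^2/4 = 0.0214 m^2.
Q = A * V = 0.0214 * 1.2791 = 0.0274 m^3/s.

0.0274


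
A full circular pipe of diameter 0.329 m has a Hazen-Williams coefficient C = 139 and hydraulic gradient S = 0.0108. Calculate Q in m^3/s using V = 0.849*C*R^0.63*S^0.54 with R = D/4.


For a full circular pipe, R = D/4 = 0.329/4 = 0.0823 m.
V = 0.849 * 139 * 0.0823^0.63 * 0.0108^0.54
  = 0.849 * 139 * 0.20727 * 0.086706
  = 2.1208 m/s.
Pipe area A = pi*D^2/4 = pi*0.329^2/4 = 0.085 m^2.
Q = A * V = 0.085 * 2.1208 = 0.1803 m^3/s.

0.1803


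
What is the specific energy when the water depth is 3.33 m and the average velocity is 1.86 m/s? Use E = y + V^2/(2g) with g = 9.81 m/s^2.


Specific energy E = y + V^2/(2g).
Velocity head = V^2/(2g) = 1.86^2 / (2*9.81) = 3.4596 / 19.62 = 0.1763 m.
E = 3.33 + 0.1763 = 3.5063 m.

3.5063


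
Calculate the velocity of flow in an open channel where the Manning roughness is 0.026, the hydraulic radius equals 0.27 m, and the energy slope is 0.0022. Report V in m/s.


Manning's equation gives V = (1/n) * R^(2/3) * S^(1/2).
First, compute R^(2/3) = 0.27^(2/3) = 0.4177.
Next, S^(1/2) = 0.0022^(1/2) = 0.046904.
Then 1/n = 1/0.026 = 38.46.
V = 38.46 * 0.4177 * 0.046904 = 0.7536 m/s.

0.7536


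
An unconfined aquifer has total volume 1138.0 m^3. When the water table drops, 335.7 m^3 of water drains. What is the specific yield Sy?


Specific yield Sy = Volume drained / Total volume.
Sy = 335.7 / 1138.0
   = 0.295.

0.295


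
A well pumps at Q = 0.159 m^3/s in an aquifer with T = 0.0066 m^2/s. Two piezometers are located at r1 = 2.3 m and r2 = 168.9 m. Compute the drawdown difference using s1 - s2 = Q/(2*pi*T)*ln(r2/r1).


Thiem equation: s1 - s2 = Q/(2*pi*T) * ln(r2/r1).
ln(r2/r1) = ln(168.9/2.3) = 4.2964.
Q/(2*pi*T) = 0.159 / (2*pi*0.0066) = 0.159 / 0.0415 = 3.8342.
s1 - s2 = 3.8342 * 4.2964 = 16.4732 m.

16.4732


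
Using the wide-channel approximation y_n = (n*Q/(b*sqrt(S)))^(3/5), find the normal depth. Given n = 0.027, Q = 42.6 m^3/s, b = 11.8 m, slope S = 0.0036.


We use the wide-channel approximation y_n = (n*Q/(b*sqrt(S)))^(3/5).
sqrt(S) = sqrt(0.0036) = 0.06.
Numerator: n*Q = 0.027 * 42.6 = 1.1502.
Denominator: b*sqrt(S) = 11.8 * 0.06 = 0.708.
arg = 1.6246.
y_n = 1.6246^(3/5) = 1.338 m.

1.338


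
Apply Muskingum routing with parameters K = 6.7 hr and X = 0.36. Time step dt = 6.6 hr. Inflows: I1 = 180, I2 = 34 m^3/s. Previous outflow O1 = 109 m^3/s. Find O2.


Muskingum coefficients:
denom = 2*K*(1-X) + dt = 2*6.7*(1-0.36) + 6.6 = 15.176.
C0 = (dt - 2*K*X)/denom = (6.6 - 2*6.7*0.36)/15.176 = 0.117.
C1 = (dt + 2*K*X)/denom = (6.6 + 2*6.7*0.36)/15.176 = 0.7528.
C2 = (2*K*(1-X) - dt)/denom = 0.1302.
O2 = C0*I2 + C1*I1 + C2*O1
   = 0.117*34 + 0.7528*180 + 0.1302*109
   = 153.67 m^3/s.

153.67


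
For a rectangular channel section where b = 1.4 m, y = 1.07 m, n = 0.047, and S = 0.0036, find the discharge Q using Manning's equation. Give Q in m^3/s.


For a rectangular channel, the cross-sectional area A = b * y = 1.4 * 1.07 = 1.5 m^2.
The wetted perimeter P = b + 2y = 1.4 + 2*1.07 = 3.54 m.
Hydraulic radius R = A/P = 1.5/3.54 = 0.4232 m.
Velocity V = (1/n)*R^(2/3)*S^(1/2) = (1/0.047)*0.4232^(2/3)*0.0036^(1/2) = 0.7195 m/s.
Discharge Q = A * V = 1.5 * 0.7195 = 1.078 m^3/s.

1.078


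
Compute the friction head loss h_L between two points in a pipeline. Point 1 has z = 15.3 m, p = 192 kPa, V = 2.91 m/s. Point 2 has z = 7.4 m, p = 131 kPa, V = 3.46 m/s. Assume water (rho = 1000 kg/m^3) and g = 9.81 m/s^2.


Total head at each section: H = z + p/(rho*g) + V^2/(2g).
H1 = 15.3 + 192*1000/(1000*9.81) + 2.91^2/(2*9.81)
   = 15.3 + 19.572 + 0.4316
   = 35.303 m.
H2 = 7.4 + 131*1000/(1000*9.81) + 3.46^2/(2*9.81)
   = 7.4 + 13.354 + 0.6102
   = 21.364 m.
h_L = H1 - H2 = 35.303 - 21.364 = 13.94 m.

13.94


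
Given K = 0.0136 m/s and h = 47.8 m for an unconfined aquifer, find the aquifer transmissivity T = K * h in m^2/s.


Transmissivity is defined as T = K * h.
T = 0.0136 * 47.8
  = 0.6501 m^2/s.

0.6501


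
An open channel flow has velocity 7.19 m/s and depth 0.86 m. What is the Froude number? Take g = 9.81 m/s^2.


The Froude number is defined as Fr = V / sqrt(g*y).
g*y = 9.81 * 0.86 = 8.4366.
sqrt(g*y) = sqrt(8.4366) = 2.9046.
Fr = 7.19 / 2.9046 = 2.4754.

2.4754


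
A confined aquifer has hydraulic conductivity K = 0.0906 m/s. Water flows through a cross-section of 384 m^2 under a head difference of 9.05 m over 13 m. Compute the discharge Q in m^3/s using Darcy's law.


Darcy's law: Q = K * A * i, where i = dh/L.
Hydraulic gradient i = 9.05 / 13 = 0.696154.
Q = 0.0906 * 384 * 0.696154
  = 24.2195 m^3/s.

24.2195


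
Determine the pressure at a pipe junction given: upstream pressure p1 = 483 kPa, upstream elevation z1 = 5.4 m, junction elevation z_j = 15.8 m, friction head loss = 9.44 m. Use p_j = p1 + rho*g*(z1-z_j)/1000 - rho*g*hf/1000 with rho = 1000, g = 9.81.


Junction pressure: p_j = p1 + rho*g*(z1 - z_j)/1000 - rho*g*hf/1000.
Elevation term = 1000*9.81*(5.4 - 15.8)/1000 = -102.024 kPa.
Friction term = 1000*9.81*9.44/1000 = 92.606 kPa.
p_j = 483 + -102.024 - 92.606 = 288.37 kPa.

288.37


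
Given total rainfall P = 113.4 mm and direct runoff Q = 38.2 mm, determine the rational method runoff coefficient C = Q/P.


The runoff coefficient C = runoff depth / rainfall depth.
C = 38.2 / 113.4
  = 0.3369.

0.3369


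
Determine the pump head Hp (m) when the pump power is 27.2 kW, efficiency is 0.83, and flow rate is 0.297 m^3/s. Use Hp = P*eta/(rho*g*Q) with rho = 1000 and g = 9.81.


Pump head formula: Hp = P * eta / (rho * g * Q).
Numerator: P * eta = 27.2 * 1000 * 0.83 = 22576.0 W.
Denominator: rho * g * Q = 1000 * 9.81 * 0.297 = 2913.57.
Hp = 22576.0 / 2913.57 = 7.75 m.

7.75


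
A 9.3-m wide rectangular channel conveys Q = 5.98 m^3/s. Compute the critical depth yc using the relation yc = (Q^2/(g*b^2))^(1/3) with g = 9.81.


Using yc = (Q^2 / (g * b^2))^(1/3):
Q^2 = 5.98^2 = 35.76.
g * b^2 = 9.81 * 9.3^2 = 9.81 * 86.49 = 848.47.
Q^2 / (g*b^2) = 35.76 / 848.47 = 0.0421.
yc = 0.0421^(1/3) = 0.348 m.

0.348


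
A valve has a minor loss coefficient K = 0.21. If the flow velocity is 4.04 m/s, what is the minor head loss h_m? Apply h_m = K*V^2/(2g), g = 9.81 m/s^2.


Minor loss formula: h_m = K * V^2/(2g).
V^2 = 4.04^2 = 16.3216.
V^2/(2g) = 16.3216 / 19.62 = 0.8319 m.
h_m = 0.21 * 0.8319 = 0.1747 m.

0.1747


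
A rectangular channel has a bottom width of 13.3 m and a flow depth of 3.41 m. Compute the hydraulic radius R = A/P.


For a rectangular section:
Flow area A = b * y = 13.3 * 3.41 = 45.35 m^2.
Wetted perimeter P = b + 2y = 13.3 + 2*3.41 = 20.12 m.
Hydraulic radius R = A/P = 45.35 / 20.12 = 2.2541 m.

2.2541


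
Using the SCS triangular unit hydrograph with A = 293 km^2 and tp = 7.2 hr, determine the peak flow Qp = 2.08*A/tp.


SCS formula: Qp = 2.08 * A / tp.
Qp = 2.08 * 293 / 7.2
   = 609.44 / 7.2
   = 84.64 m^3/s per cm.

84.64


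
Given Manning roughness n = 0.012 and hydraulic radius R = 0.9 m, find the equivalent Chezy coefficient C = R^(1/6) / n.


The Chezy coefficient relates to Manning's n through C = R^(1/6) / n.
R^(1/6) = 0.9^(1/6) = 0.982593.
C = 0.982593 / 0.012 = 81.88 m^(1/2)/s.

81.88


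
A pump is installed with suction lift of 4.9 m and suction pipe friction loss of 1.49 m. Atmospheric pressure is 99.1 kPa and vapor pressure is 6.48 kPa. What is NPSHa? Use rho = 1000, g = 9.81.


NPSHa = p_atm/(rho*g) - z_s - hf_s - p_vap/(rho*g).
p_atm/(rho*g) = 99.1*1000 / (1000*9.81) = 10.102 m.
p_vap/(rho*g) = 6.48*1000 / (1000*9.81) = 0.661 m.
NPSHa = 10.102 - 4.9 - 1.49 - 0.661
      = 3.05 m.

3.05


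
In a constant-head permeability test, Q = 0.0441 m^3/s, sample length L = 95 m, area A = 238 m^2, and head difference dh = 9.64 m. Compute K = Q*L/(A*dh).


From K = Q*L / (A*dh):
Numerator: Q*L = 0.0441 * 95 = 4.1895.
Denominator: A*dh = 238 * 9.64 = 2294.32.
K = 4.1895 / 2294.32 = 0.001826 m/s.

0.001826


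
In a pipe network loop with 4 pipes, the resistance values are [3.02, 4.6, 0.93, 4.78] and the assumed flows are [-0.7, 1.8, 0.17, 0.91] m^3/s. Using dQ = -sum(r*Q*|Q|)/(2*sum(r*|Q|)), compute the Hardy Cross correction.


Numerator terms (r*Q*|Q|): 3.02*-0.7*|-0.7| = -1.4798; 4.6*1.8*|1.8| = 14.904; 0.93*0.17*|0.17| = 0.0269; 4.78*0.91*|0.91| = 3.9583.
Sum of numerator = 17.4094.
Denominator terms (r*|Q|): 3.02*|-0.7| = 2.114; 4.6*|1.8| = 8.28; 0.93*|0.17| = 0.1581; 4.78*|0.91| = 4.3498.
2 * sum of denominator = 2 * 14.9019 = 29.8038.
dQ = -17.4094 / 29.8038 = -0.5841 m^3/s.

-0.5841


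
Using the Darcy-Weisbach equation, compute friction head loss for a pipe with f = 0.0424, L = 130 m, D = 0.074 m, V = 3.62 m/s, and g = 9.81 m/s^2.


Darcy-Weisbach equation: h_f = f * (L/D) * V^2/(2g).
f * L/D = 0.0424 * 130/0.074 = 74.4865.
V^2/(2g) = 3.62^2 / (2*9.81) = 13.1044 / 19.62 = 0.6679 m.
h_f = 74.4865 * 0.6679 = 49.75 m.

49.75


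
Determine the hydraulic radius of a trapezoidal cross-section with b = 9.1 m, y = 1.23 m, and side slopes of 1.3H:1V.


For a trapezoidal section with side slope z:
A = (b + z*y)*y = (9.1 + 1.3*1.23)*1.23 = 13.16 m^2.
P = b + 2*y*sqrt(1 + z^2) = 9.1 + 2*1.23*sqrt(1 + 1.3^2) = 13.135 m.
R = A/P = 13.16 / 13.135 = 1.0019 m.

1.0019


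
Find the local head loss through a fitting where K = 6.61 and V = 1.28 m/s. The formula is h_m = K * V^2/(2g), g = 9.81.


Minor loss formula: h_m = K * V^2/(2g).
V^2 = 1.28^2 = 1.6384.
V^2/(2g) = 1.6384 / 19.62 = 0.0835 m.
h_m = 6.61 * 0.0835 = 0.552 m.

0.552


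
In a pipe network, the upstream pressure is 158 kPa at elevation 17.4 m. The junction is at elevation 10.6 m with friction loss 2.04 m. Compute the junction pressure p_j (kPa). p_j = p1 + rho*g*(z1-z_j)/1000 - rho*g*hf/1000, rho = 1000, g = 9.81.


Junction pressure: p_j = p1 + rho*g*(z1 - z_j)/1000 - rho*g*hf/1000.
Elevation term = 1000*9.81*(17.4 - 10.6)/1000 = 66.708 kPa.
Friction term = 1000*9.81*2.04/1000 = 20.012 kPa.
p_j = 158 + 66.708 - 20.012 = 204.7 kPa.

204.7


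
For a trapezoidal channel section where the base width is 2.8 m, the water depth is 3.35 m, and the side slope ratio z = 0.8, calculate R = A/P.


For a trapezoidal section with side slope z:
A = (b + z*y)*y = (2.8 + 0.8*3.35)*3.35 = 18.358 m^2.
P = b + 2*y*sqrt(1 + z^2) = 2.8 + 2*3.35*sqrt(1 + 0.8^2) = 11.38 m.
R = A/P = 18.358 / 11.38 = 1.6132 m.

1.6132
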